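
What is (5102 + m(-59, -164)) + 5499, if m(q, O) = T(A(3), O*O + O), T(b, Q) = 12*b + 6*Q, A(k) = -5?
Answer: 170933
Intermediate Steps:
T(b, Q) = 6*Q + 12*b
m(q, O) = -60 + 6*O + 6*O² (m(q, O) = 6*(O*O + O) + 12*(-5) = 6*(O² + O) - 60 = 6*(O + O²) - 60 = (6*O + 6*O²) - 60 = -60 + 6*O + 6*O²)
(5102 + m(-59, -164)) + 5499 = (5102 + (-60 + 6*(-164)*(1 - 164))) + 5499 = (5102 + (-60 + 6*(-164)*(-163))) + 5499 = (5102 + (-60 + 160392)) + 5499 = (5102 + 160332) + 5499 = 165434 + 5499 = 170933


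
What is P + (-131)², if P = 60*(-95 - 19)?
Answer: 10321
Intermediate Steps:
P = -6840 (P = 60*(-114) = -6840)
P + (-131)² = -6840 + (-131)² = -6840 + 17161 = 10321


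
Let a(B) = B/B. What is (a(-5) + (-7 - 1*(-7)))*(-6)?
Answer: -6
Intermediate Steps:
a(B) = 1
(a(-5) + (-7 - 1*(-7)))*(-6) = (1 + (-7 - 1*(-7)))*(-6) = (1 + (-7 + 7))*(-6) = (1 + 0)*(-6) = 1*(-6) = -6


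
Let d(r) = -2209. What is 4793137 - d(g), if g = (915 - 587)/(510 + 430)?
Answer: 4795346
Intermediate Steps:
g = 82/235 (g = 328/940 = 328*(1/940) = 82/235 ≈ 0.34894)
4793137 - d(g) = 4793137 - 1*(-2209) = 4793137 + 2209 = 4795346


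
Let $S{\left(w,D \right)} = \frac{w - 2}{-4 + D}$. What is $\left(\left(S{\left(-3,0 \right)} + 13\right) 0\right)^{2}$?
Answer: $0$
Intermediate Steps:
$S{\left(w,D \right)} = \frac{-2 + w}{-4 + D}$
$\left(\left(S{\left(-3,0 \right)} + 13\right) 0\right)^{2} = \left(\left(\frac{-2 - 3}{-4 + 0} + 13\right) 0\right)^{2} = \left(\left(\frac{1}{-4} \left(-5\right) + 13\right) 0\right)^{2} = \left(\left(\left(- \frac{1}{4}\right) \left(-5\right) + 13\right) 0\right)^{2} = \left(\left(\frac{5}{4} + 13\right) 0\right)^{2} = \left(\frac{57}{4} \cdot 0\right)^{2} = 0^{2} = 0$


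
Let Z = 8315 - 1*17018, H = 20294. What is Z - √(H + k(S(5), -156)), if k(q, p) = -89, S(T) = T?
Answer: -8703 - 3*√2245 ≈ -8845.1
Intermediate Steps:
Z = -8703 (Z = 8315 - 17018 = -8703)
Z - √(H + k(S(5), -156)) = -8703 - √(20294 - 89) = -8703 - √20205 = -8703 - 3*√2245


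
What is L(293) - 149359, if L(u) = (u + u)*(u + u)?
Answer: 194037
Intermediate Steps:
L(u) = 4*u² (L(u) = (2*u)*(2*u) = 4*u²)
L(293) - 149359 = 4*293² - 149359 = 4*85849 - 149359 = 343396 - 149359 = 194037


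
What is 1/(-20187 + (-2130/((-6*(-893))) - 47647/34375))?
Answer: -30696875/619732567521 ≈ -4.9532e-5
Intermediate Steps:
1/(-20187 + (-2130/((-6*(-893))) - 47647/34375)) = 1/(-20187 + (-2130/5358 - 47647*1/34375)) = 1/(-20187 + (-2130*1/5358 - 47647/34375)) = 1/(-20187 + (-355/893 - 47647/34375)) = 1/(-20187 - 54751896/30696875) = 1/(-619732567521/30696875) = -30696875/619732567521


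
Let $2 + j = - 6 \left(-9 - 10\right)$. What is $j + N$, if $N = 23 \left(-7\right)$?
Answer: $-49$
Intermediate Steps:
$N = -161$
$j = 112$ ($j = -2 - 6 \left(-9 - 10\right) = -2 - -114 = -2 + 114 = 112$)
$j + N = 112 - 161 = -49$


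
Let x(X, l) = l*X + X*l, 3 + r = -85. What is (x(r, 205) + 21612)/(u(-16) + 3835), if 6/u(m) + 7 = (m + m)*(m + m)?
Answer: -4904652/1300067 ≈ -3.7726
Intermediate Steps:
r = -88 (r = -3 - 85 = -88)
u(m) = 6/(-7 + 4*m²) (u(m) = 6/(-7 + (m + m)*(m + m)) = 6/(-7 + (2*m)*(2*m)) = 6/(-7 + 4*m²))
x(X, l) = 2*X*l (x(X, l) = X*l + X*l = 2*X*l)
(x(r, 205) + 21612)/(u(-16) + 3835) = (2*(-88)*205 + 21612)/(6/(-7 + 4*(-16)²) + 3835) = (-36080 + 21612)/(6/(-7 + 4*256) + 3835) = -14468/(6/(-7 + 1024) + 3835) = -14468/(6/1017 + 3835) = -14468/(6*(1/1017) + 3835) = -14468/(2/339 + 3835) = -14468/1300067/339 = -14468*339/1300067 = -4904652/1300067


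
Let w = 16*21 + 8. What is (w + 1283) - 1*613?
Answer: 1014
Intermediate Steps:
w = 344 (w = 336 + 8 = 344)
(w + 1283) - 1*613 = (344 + 1283) - 1*613 = 1627 - 613 = 1014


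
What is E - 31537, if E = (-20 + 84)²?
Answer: -27441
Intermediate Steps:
E = 4096 (E = 64² = 4096)
E - 31537 = 4096 - 31537 = -27441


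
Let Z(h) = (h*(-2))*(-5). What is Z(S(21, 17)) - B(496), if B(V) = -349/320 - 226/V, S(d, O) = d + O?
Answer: 3784939/9920 ≈ 381.55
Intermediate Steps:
S(d, O) = O + d
Z(h) = 10*h (Z(h) = -2*h*(-5) = 10*h)
B(V) = -349/320 - 226/V (B(V) = -349*1/320 - 226/V = -349/320 - 226/V)
Z(S(21, 17)) - B(496) = 10*(17 + 21) - (-349/320 - 226/496) = 10*38 - (-349/320 - 226*1/496) = 380 - (-349/320 - 113/248) = 380 - 1*(-15339/9920) = 380 + 15339/9920 = 3784939/9920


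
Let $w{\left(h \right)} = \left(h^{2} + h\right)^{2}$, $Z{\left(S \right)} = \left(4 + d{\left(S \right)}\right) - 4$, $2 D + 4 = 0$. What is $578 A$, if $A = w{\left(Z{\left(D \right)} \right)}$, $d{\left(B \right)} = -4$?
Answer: $83232$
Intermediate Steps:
$D = -2$ ($D = -2 + \frac{1}{2} \cdot 0 = -2 + 0 = -2$)
$Z{\left(S \right)} = -4$ ($Z{\left(S \right)} = \left(4 - 4\right) - 4 = 0 - 4 = -4$)
$w{\left(h \right)} = \left(h + h^{2}\right)^{2}$
$A = 144$ ($A = \left(-4\right)^{2} \left(1 - 4\right)^{2} = 16 \left(-3\right)^{2} = 16 \cdot 9 = 144$)
$578 A = 578 \cdot 144 = 83232$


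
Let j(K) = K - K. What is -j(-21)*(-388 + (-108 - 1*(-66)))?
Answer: 0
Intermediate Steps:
j(K) = 0
-j(-21)*(-388 + (-108 - 1*(-66))) = -0*(-388 + (-108 - 1*(-66))) = -0*(-388 + (-108 + 66)) = -0*(-388 - 42) = -0*(-430) = -1*0 = 0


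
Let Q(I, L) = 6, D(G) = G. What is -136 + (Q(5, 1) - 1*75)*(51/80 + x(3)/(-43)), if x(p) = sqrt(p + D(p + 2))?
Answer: -14399/80 + 138*sqrt(2)/43 ≈ -175.45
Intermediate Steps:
x(p) = sqrt(2 + 2*p) (x(p) = sqrt(p + (p + 2)) = sqrt(p + (2 + p)) = sqrt(2 + 2*p))
-136 + (Q(5, 1) - 1*75)*(51/80 + x(3)/(-43)) = -136 + (6 - 1*75)*(51/80 + sqrt(2 + 2*3)/(-43)) = -136 + (6 - 75)*(51*(1/80) + sqrt(2 + 6)*(-1/43)) = -136 - 69*(51/80 + sqrt(8)*(-1/43)) = -136 - 69*(51/80 + (2*sqrt(2))*(-1/43)) = -136 - 69*(51/80 - 2*sqrt(2)/43) = -136 + (-3519/80 + 138*sqrt(2)/43) = -14399/80 + 138*sqrt(2)/43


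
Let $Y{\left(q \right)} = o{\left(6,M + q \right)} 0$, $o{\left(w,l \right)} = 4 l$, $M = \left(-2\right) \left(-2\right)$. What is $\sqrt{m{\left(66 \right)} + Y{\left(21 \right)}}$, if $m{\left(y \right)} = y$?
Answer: $\sqrt{66} \approx 8.124$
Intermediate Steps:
$M = 4$
$Y{\left(q \right)} = 0$ ($Y{\left(q \right)} = 4 \left(4 + q\right) 0 = \left(16 + 4 q\right) 0 = 0$)
$\sqrt{m{\left(66 \right)} + Y{\left(21 \right)}} = \sqrt{66 + 0} = \sqrt{66}$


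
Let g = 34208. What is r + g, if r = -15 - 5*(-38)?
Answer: 34383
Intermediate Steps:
r = 175 (r = -15 + 190 = 175)
r + g = 175 + 34208 = 34383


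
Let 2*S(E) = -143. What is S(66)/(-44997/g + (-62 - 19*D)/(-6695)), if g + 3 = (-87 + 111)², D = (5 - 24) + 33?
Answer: 182860535/200711314 ≈ 0.91106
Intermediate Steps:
D = 14 (D = -19 + 33 = 14)
S(E) = -143/2 (S(E) = (½)*(-143) = -143/2)
g = 573 (g = -3 + (-87 + 111)² = -3 + 24² = -3 + 576 = 573)
S(66)/(-44997/g + (-62 - 19*D)/(-6695)) = -143/(2*(-44997/573 + (-62 - 19*14)/(-6695))) = -143/(2*(-44997*1/573 + (-62 - 266)*(-1/6695))) = -143/(2*(-14999/191 - 328*(-1/6695))) = -143/(2*(-14999/191 + 328/6695)) = -143/(2*(-100355657/1278745)) = -143/2*(-1278745/100355657) = 182860535/200711314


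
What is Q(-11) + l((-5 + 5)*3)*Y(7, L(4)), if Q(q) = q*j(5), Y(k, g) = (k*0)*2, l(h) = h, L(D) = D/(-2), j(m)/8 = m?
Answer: -440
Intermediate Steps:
j(m) = 8*m
L(D) = -D/2 (L(D) = D*(-1/2) = -D/2)
Y(k, g) = 0 (Y(k, g) = 0*2 = 0)
Q(q) = 40*q (Q(q) = q*(8*5) = q*40 = 40*q)
Q(-11) + l((-5 + 5)*3)*Y(7, L(4)) = 40*(-11) + ((-5 + 5)*3)*0 = -440 + (0*3)*0 = -440 + 0*0 = -440 + 0 = -440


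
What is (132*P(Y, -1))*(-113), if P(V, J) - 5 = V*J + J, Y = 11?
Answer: 104412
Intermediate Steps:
P(V, J) = 5 + J + J*V (P(V, J) = 5 + (V*J + J) = 5 + (J*V + J) = 5 + (J + J*V) = 5 + J + J*V)
(132*P(Y, -1))*(-113) = (132*(5 - 1 - 1*11))*(-113) = (132*(5 - 1 - 11))*(-113) = (132*(-7))*(-113) = -924*(-113) = 104412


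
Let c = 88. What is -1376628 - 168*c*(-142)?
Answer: 722700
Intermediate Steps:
-1376628 - 168*c*(-142) = -1376628 - 168*88*(-142) = -1376628 - 14784*(-142) = -1376628 + 2099328 = 722700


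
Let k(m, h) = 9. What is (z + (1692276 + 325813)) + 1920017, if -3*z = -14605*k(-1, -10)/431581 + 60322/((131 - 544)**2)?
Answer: 869703213651048425/220843018767 ≈ 3.9381e+6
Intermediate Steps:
z = -3613386877/220843018767 (z = -(-14605*9/431581 + 60322/((131 - 544)**2))/3 = -(-131445*1/431581 + 60322/((-413)**2))/3 = -(-131445/431581 + 60322/170569)/3 = -1/3*3613386877/73614339589 = -3613386877/220843018767 ≈ -0.016362)
(z + (1692276 + 325813)) + 1920017 = (-3613386877/220843018767 + (1692276 + 325813)) + 1920017 = (-3613386877/220843018767 + 2018089) + 1920017 = 445680863287089386/220843018767 + 1920017 = 869703213651048425/220843018767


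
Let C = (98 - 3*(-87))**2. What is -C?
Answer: -128881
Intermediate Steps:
C = 128881 (C = (98 + 261)**2 = 359**2 = 128881)
-C = -1*128881 = -128881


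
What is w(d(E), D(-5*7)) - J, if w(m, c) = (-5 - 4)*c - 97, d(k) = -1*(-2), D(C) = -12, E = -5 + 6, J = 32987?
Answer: -32976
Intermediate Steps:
E = 1
d(k) = 2
w(m, c) = -97 - 9*c (w(m, c) = -9*c - 97 = -97 - 9*c)
w(d(E), D(-5*7)) - J = (-97 - 9*(-12)) - 1*32987 = (-97 + 108) - 32987 = 11 - 32987 = -32976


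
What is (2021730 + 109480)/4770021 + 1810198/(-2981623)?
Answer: -2280217720328/14222404324083 ≈ -0.16033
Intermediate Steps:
(2021730 + 109480)/4770021 + 1810198/(-2981623) = 2131210*(1/4770021) + 1810198*(-1/2981623) = 2131210/4770021 - 1810198/2981623 = -2280217720328/14222404324083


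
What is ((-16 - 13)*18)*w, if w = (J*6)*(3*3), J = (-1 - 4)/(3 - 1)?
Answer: 70470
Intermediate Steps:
J = -5/2 ≈ -2.5000
w = -135 (w = (-5/2*6)*(3*3) = -15*9 = -135)
((-16 - 13)*18)*w = ((-16 - 13)*18)*(-135) = -29*18*(-135) = -522*(-135) = 70470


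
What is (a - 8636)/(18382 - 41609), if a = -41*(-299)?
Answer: -3623/23227 ≈ -0.15598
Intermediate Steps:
a = 12259
(a - 8636)/(18382 - 41609) = (12259 - 8636)/(18382 - 41609) = 3623/(-23227) = 3623*(-1/23227) = -3623/23227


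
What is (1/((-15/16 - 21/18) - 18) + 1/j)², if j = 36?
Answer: 582169/1206867600 ≈ 0.00048238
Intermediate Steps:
(1/((-15/16 - 21/18) - 18) + 1/j)² = (1/((-15/16 - 21/18) - 18) + 1/36)² = (1/((-15*1/16 - 21*1/18) - 18) + 1/36)² = (1/((-15/16 - 7/6) - 18) + 1/36)² = (1/(-101/48 - 18) + 1/36)² = (1/(-965/48) + 1/36)² = (-48/965 + 1/36)² = (-763/34740)² = 582169/1206867600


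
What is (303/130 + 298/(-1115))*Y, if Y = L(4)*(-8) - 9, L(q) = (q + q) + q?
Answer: -1256241/5798 ≈ -216.67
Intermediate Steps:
L(q) = 3*q (L(q) = 2*q + q = 3*q)
Y = -105 (Y = (3*4)*(-8) - 9 = 12*(-8) - 9 = -96 - 9 = -105)
(303/130 + 298/(-1115))*Y = (303/130 + 298/(-1115))*(-105) = (303*(1/130) + 298*(-1/1115))*(-105) = (303/130 - 298/1115)*(-105) = (59821/28990)*(-105) = -1256241/5798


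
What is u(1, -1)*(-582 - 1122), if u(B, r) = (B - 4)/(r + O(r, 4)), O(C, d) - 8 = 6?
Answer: 5112/13 ≈ 393.23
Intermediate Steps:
O(C, d) = 14 (O(C, d) = 8 + 6 = 14)
u(B, r) = (-4 + B)/(14 + r) (u(B, r) = (B - 4)/(r + 14) = (-4 + B)/(14 + r))
u(1, -1)*(-582 - 1122) = ((-4 + 1)/(14 - 1))*(-582 - 1122) = (-3/13)*(-1704) = ((1/13)*(-3))*(-1704) = -3/13*(-1704) = 5112/13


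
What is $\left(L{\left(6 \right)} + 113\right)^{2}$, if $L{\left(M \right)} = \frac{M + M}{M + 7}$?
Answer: $\frac{2193361}{169} \approx 12978.0$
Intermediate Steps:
$L{\left(M \right)} = \frac{2 M}{7 + M}$
$\left(L{\left(6 \right)} + 113\right)^{2} = \left(2 \cdot 6 \frac{1}{7 + 6} + 113\right)^{2} = \left(2 \cdot 6 \cdot \frac{1}{13} + 113\right)^{2} = \left(\frac{12}{13} + 113\right)^{2} = \left(\frac{1481}{13}\right)^{2} = \frac{2193361}{169}$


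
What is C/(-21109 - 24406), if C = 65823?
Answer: -65823/45515 ≈ -1.4462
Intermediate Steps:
C/(-21109 - 24406) = 65823/(-21109 - 24406) = 65823/(-45515) = 65823*(-1/45515) = -65823/45515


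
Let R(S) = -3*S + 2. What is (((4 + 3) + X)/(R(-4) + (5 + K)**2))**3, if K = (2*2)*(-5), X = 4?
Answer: 1331/13651919 ≈ 9.7496e-5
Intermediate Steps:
R(S) = 2 - 3*S
K = -20 (K = 4*(-5) = -20)
(((4 + 3) + X)/(R(-4) + (5 + K)**2))**3 = (((4 + 3) + 4)/((2 - 3*(-4)) + (5 - 20)**2))**3 = ((7 + 4)/((2 + 12) + (-15)**2))**3 = (11/(14 + 225))**3 = (11/239)**3 = 1331/13651919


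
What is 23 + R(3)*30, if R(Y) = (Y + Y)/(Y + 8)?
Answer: 433/11 ≈ 39.364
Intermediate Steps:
R(Y) = 2*Y/(8 + Y) (R(Y) = (2*Y)/(8 + Y) = 2*Y/(8 + Y))
23 + R(3)*30 = 23 + (2*3/(8 + 3))*30 = 23 + (2*3/11)*30 = 23 + (2*3*(1/11))*30 = 23 + (6/11)*30 = 23 + 180/11 = 433/11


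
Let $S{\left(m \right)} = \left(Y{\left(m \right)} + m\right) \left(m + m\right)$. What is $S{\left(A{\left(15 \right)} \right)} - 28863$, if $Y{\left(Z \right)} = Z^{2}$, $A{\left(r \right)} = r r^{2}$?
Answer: $76909471137$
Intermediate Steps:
$A{\left(r \right)} = r^{3}$
$S{\left(m \right)} = 2 m \left(m + m^{2}\right)$ ($S{\left(m \right)} = \left(m^{2} + m\right) \left(m + m\right) = \left(m + m^{2}\right) 2 m = 2 m \left(m + m^{2}\right)$)
$S{\left(A{\left(15 \right)} \right)} - 28863 = 2 \left(15^{3}\right)^{2} \left(1 + 15^{3}\right) - 28863 = 2 \cdot 3375^{2} \left(1 + 3375\right) - 28863 = 2 \cdot 11390625 \cdot 3376 - 28863 = 76909500000 - 28863 = 76909471137$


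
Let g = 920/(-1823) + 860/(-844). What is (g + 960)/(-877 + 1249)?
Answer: 122893605/47696972 ≈ 2.5765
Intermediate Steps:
g = -586065/384653 (g = 920*(-1/1823) + 860*(-1/844) = -920/1823 - 215/211 = -586065/384653 ≈ -1.5236)
(g + 960)/(-877 + 1249) = (-586065/384653 + 960)/(-877 + 1249) = (368680815/384653)/372 = (368680815/384653)*(1/372) = 122893605/47696972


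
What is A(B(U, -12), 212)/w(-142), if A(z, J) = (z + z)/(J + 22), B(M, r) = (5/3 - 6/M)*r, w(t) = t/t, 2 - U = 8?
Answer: -32/117 ≈ -0.27350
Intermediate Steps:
U = -6 (U = 2 - 1*8 = 2 - 8 = -6)
w(t) = 1
B(M, r) = r*(5/3 - 6/M) (B(M, r) = (5*(⅓) - 6/M)*r = (5/3 - 6/M)*r = r*(5/3 - 6/M))
A(z, J) = 2*z/(22 + J) (A(z, J) = (2*z)/(22 + J) = 2*z/(22 + J))
A(B(U, -12), 212)/w(-142) = (2*((⅓)*(-12)*(-18 + 5*(-6))/(-6))/(22 + 212))/1 = (2*((⅓)*(-12)*(-⅙)*(-18 - 30))/234)*1 = (2*((⅓)*(-12)*(-⅙)*(-48))*(1/234))*1 = (2*(-32)*(1/234))*1 = -32/117*1 = -32/117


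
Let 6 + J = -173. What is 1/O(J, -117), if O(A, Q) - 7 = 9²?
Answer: 1/88 ≈ 0.011364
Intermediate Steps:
J = -179 (J = -6 - 173 = -179)
O(A, Q) = 88 (O(A, Q) = 7 + 9² = 7 + 81 = 88)
1/O(J, -117) = 1/88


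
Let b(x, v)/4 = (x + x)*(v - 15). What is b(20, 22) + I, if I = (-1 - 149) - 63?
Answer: 907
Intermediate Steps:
I = -213 (I = -150 - 63 = -213)
b(x, v) = 8*x*(-15 + v) (b(x, v) = 4*((x + x)*(v - 15)) = 4*((2*x)*(-15 + v)) = 4*(2*x*(-15 + v)) = 8*x*(-15 + v))
b(20, 22) + I = 8*20*(-15 + 22) - 213 = 8*20*7 - 213 = 1120 - 213 = 907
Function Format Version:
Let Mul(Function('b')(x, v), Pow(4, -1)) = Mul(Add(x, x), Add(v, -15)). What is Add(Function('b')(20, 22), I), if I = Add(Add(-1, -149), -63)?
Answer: 907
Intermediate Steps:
I = -213 (I = Add(-150, -63) = -213)
Function('b')(x, v) = Mul(8, x, Add(-15, v)) (Function('b')(x, v) = Mul(4, Mul(Add(x, x), Add(v, -15))) = Mul(4, Mul(Mul(2, x), Add(-15, v))) = Mul(4, Mul(2, x, Add(-15, v))) = Mul(8, x, Add(-15, v)))
Add(Function('b')(20, 22), I) = Add(Mul(8, 20, Add(-15, 22)), -213) = Add(Mul(8, 20, 7), -213) = Add(1120, -213) = 907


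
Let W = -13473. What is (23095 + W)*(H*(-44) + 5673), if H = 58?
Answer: 30030262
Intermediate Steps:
(23095 + W)*(H*(-44) + 5673) = (23095 - 13473)*(58*(-44) + 5673) = 9622*(-2552 + 5673) = 9622*3121 = 30030262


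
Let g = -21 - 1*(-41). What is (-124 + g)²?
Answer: 10816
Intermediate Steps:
g = 20 (g = -21 + 41 = 20)
(-124 + g)² = (-124 + 20)² = (-104)² = 10816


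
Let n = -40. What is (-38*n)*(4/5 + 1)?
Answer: 2736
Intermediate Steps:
(-38*n)*(4/5 + 1) = (-38*(-40))*(4/5 + 1) = 1520*((⅕)*4 + 1) = 1520*(⅘ + 1) = 1520*(9/5) = 2736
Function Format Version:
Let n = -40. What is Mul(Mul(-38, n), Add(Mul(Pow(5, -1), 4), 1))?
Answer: 2736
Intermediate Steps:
Mul(Mul(-38, n), Add(Mul(Pow(5, -1), 4), 1)) = Mul(Mul(-38, -40), Add(Mul(Pow(5, -1), 4), 1)) = Mul(1520, Add(Mul(Rational(1, 5), 4), 1)) = Mul(1520, Add(Rational(4, 5), 1)) = Mul(1520, Rational(9, 5)) = 2736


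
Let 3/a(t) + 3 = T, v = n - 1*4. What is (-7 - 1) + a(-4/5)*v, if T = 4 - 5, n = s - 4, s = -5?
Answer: 7/4 ≈ 1.7500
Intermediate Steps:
n = -9 (n = -5 - 4 = -9)
T = -1
v = -13 (v = -9 - 1*4 = -9 - 4 = -13)
a(t) = -¾ (a(t) = 3/(-3 - 1) = 3/(-4) = 3*(-¼) = -¾)
(-7 - 1) + a(-4/5)*v = (-7 - 1) - ¾*(-13) = -8 + 39/4 = 7/4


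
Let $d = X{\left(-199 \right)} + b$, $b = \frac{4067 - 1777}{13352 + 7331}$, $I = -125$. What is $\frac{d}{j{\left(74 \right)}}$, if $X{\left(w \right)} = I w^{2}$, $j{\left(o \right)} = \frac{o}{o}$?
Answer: $- \frac{102383433085}{20683} \approx -4.9501 \cdot 10^{6}$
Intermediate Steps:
$j{\left(o \right)} = 1$
$b = \frac{2290}{20683} \approx 0.11072$
$X{\left(w \right)} = - 125 w^{2}$
$d = - \frac{102383433085}{20683}$ ($d = - 125 \left(-199\right)^{2} + \frac{2290}{20683} = \left(-125\right) 39601 + \frac{2290}{20683} = -4950125 + \frac{2290}{20683} = - \frac{102383433085}{20683} \approx -4.9501 \cdot 10^{6}$)
$\frac{d}{j{\left(74 \right)}} = - \frac{102383433085}{20683 \cdot 1} = \left(- \frac{102383433085}{20683}\right) 1 = - \frac{102383433085}{20683}$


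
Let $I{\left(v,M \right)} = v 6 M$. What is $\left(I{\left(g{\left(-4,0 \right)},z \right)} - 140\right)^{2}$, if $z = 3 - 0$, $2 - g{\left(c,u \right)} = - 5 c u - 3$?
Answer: $2500$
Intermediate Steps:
$g{\left(c,u \right)} = 5 + 5 c u$ ($g{\left(c,u \right)} = 2 - \left(- 5 c u - 3\right) = 2 - \left(-3 - 5 c u\right) = 2 + \left(3 + 5 c u\right) = 5 + 5 c u$)
$z = 3$ ($z = 3 + 0 = 3$)
$I{\left(v,M \right)} = 6 M v$ ($I{\left(v,M \right)} = 6 v M = 6 M v$)
$\left(I{\left(g{\left(-4,0 \right)},z \right)} - 140\right)^{2} = \left(6 \cdot 3 \left(5 + 5 \left(-4\right) 0\right) - 140\right)^{2} = \left(6 \cdot 3 \left(5 + 0\right) - 140\right)^{2} = \left(6 \cdot 3 \cdot 5 - 140\right)^{2} = \left(90 - 140\right)^{2} = \left(-50\right)^{2} = 2500$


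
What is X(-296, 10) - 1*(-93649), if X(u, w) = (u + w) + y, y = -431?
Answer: 92932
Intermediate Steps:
X(u, w) = -431 + u + w (X(u, w) = (u + w) - 431 = -431 + u + w)
X(-296, 10) - 1*(-93649) = (-431 - 296 + 10) - 1*(-93649) = -717 + 93649 = 92932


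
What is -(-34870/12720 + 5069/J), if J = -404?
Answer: 1964129/128472 ≈ 15.288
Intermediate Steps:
-(-34870/12720 + 5069/J) = -(-34870/12720 + 5069/(-404)) = -(-34870*1/12720 + 5069*(-1/404)) = -(-3487/1272 - 5069/404) = -1*(-1964129/128472) = 1964129/128472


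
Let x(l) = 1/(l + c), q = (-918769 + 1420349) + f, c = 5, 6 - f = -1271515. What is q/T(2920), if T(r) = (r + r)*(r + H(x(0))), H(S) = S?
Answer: 1773101/17053968 ≈ 0.10397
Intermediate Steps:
f = 1271521 (f = 6 - 1*(-1271515) = 6 + 1271515 = 1271521)
q = 1773101 (q = (-918769 + 1420349) + 1271521 = 501580 + 1271521 = 1773101)
x(l) = 1/(5 + l) (x(l) = 1/(l + 5) = 1/(5 + l))
T(r) = 2*r*(⅕ + r) (T(r) = (r + r)*(r + 1/(5 + 0)) = (2*r)*(r + 1/5) = (2*r)*(r + ⅕) = (2*r)*(⅕ + r) = 2*r*(⅕ + r))
q/T(2920) = 1773101/(((⅖)*2920*(1 + 5*2920))) = 1773101/(((⅖)*2920*(1 + 14600))) = 1773101/(((⅖)*2920*14601)) = 1773101/17053968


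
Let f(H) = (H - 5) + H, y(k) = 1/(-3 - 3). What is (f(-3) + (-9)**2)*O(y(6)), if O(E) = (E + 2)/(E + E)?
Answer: -385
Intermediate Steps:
y(k) = -1/6 (y(k) = 1/(-6) = -1/6)
f(H) = -5 + 2*H (f(H) = (-5 + H) + H = -5 + 2*H)
O(E) = (2 + E)/(2*E) (O(E) = (2 + E)/((2*E)) = (2 + E)*(1/(2*E)) = (2 + E)/(2*E))
(f(-3) + (-9)**2)*O(y(6)) = ((-5 + 2*(-3)) + (-9)**2)*((2 - 1/6)/(2*(-1/6))) = ((-5 - 6) + 81)*((1/2)*(-6)*(11/6)) = (-11 + 81)*(-11/2) = 70*(-11/2) = -385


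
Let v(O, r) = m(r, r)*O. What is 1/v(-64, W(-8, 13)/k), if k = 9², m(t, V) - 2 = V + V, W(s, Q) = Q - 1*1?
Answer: -27/3968 ≈ -0.0068044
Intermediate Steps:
W(s, Q) = -1 + Q (W(s, Q) = Q - 1 = -1 + Q)
m(t, V) = 2 + 2*V (m(t, V) = 2 + (V + V) = 2 + 2*V)
k = 81
v(O, r) = O*(2 + 2*r) (v(O, r) = (2 + 2*r)*O = O*(2 + 2*r))
1/v(-64, W(-8, 13)/k) = 1/(2*(-64)*(1 + (-1 + 13)/81)) = 1/(2*(-64)*(1 + 12*(1/81))) = 1/(2*(-64)*(1 + 4/27)) = 1/(2*(-64)*(31/27)) = 1/(-3968/27) = -27/3968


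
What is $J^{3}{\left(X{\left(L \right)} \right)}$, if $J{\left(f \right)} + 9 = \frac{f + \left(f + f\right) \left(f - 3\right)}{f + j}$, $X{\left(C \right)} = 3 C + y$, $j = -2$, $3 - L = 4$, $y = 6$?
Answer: $-216$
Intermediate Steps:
$L = -1$ ($L = 3 - 4 = -1$)
$X{\left(C \right)} = 6 + 3 C$ ($X{\left(C \right)} = 3 C + 6 = 6 + 3 C$)
$J{\left(f \right)} = -9 + \frac{f + 2 f \left(-3 + f\right)}{-2 + f}$ ($J{\left(f \right)} = -9 + \frac{f + \left(f + f\right) \left(f - 3\right)}{f - 2} = -9 + \frac{f + 2 f \left(-3 + f\right)}{-2 + f}$)
$J^{3}{\left(X{\left(L \right)} \right)} = \left(\frac{2 \left(9 + \left(6 + 3 \left(-1\right)\right)^{2} - 7 \left(6 + 3 \left(-1\right)\right)\right)}{-2 + \left(6 + 3 \left(-1\right)\right)}\right)^{3} = \left(\frac{2 \left(9 + \left(6 - 3\right)^{2} - 7 \left(6 - 3\right)\right)}{-2 + \left(6 - 3\right)}\right)^{3} = \left(\frac{2 \left(9 + 3^{2} - 21\right)}{-2 + 3}\right)^{3} = \left(\frac{2 \left(9 + 9 - 21\right)}{1}\right)^{3} = \left(2 \cdot 1 \left(-3\right)\right)^{3} = \left(-6\right)^{3} = -216$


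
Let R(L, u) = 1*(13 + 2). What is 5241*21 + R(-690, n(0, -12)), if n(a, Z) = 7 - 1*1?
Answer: 110076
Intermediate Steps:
n(a, Z) = 6 (n(a, Z) = 7 - 1 = 6)
R(L, u) = 15 (R(L, u) = 1*15 = 15)
5241*21 + R(-690, n(0, -12)) = 5241*21 + 15 = 110061 + 15 = 110076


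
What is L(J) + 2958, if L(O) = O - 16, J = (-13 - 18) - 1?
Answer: 2910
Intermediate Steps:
J = -32 (J = -31 - 1 = -32)
L(O) = -16 + O
L(J) + 2958 = (-16 - 32) + 2958 = -48 + 2958 = 2910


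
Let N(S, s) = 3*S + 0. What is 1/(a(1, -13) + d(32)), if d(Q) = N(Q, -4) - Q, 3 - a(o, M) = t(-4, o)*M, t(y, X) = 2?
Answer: 1/93 ≈ 0.010753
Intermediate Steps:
N(S, s) = 3*S
a(o, M) = 3 - 2*M
d(Q) = 2*Q (d(Q) = 3*Q - Q = 2*Q)
1/(a(1, -13) + d(32)) = 1/((3 - 2*(-13)) + 2*32) = 1/((3 + 26) + 64) = 1/(29 + 64) = 1/93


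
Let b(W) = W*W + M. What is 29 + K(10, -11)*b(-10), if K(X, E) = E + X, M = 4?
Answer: -75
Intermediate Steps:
b(W) = 4 + W**2 (b(W) = W*W + 4 = W**2 + 4 = 4 + W**2)
29 + K(10, -11)*b(-10) = 29 + (-11 + 10)*(4 + (-10)**2) = 29 - (4 + 100) = 29 - 1*104 = 29 - 104 = -75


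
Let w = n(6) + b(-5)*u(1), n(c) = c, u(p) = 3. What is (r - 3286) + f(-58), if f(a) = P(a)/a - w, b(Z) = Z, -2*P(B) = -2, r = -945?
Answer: -244877/58 ≈ -4222.0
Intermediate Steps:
P(B) = 1 (P(B) = -½*(-2) = 1)
w = -9 (w = 6 - 5*3 = 6 - 15 = -9)
f(a) = 9 + 1/a (f(a) = 1/a - 1*(-9) = 1/a + 9 = 9 + 1/a)
(r - 3286) + f(-58) = (-945 - 3286) + (9 + 1/(-58)) = -4231 + (9 - 1/58) = -4231 + 521/58 = -244877/58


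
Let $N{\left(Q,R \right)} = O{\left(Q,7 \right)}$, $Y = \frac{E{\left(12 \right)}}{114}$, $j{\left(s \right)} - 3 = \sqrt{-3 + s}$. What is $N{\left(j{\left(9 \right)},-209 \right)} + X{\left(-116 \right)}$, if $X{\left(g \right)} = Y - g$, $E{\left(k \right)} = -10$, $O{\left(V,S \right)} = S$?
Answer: $\frac{7006}{57} \approx 122.91$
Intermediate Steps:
$j{\left(s \right)} = 3 + \sqrt{-3 + s}$
$Y = - \frac{5}{57}$ ($Y = - \frac{10}{114} = \left(-10\right) \frac{1}{114} = - \frac{5}{57} \approx -0.087719$)
$N{\left(Q,R \right)} = 7$
$X{\left(g \right)} = - \frac{5}{57} - g$
$N{\left(j{\left(9 \right)},-209 \right)} + X{\left(-116 \right)} = 7 - - \frac{6607}{57} = 7 + \left(- \frac{5}{57} + 116\right) = 7 + \frac{6607}{57} = \frac{7006}{57}$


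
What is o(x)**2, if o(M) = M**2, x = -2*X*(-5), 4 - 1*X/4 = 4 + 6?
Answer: 3317760000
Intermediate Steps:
X = -24 (X = 16 - 4*(4 + 6) = 16 - 4*10 = 16 - 40 = -24)
x = -240 (x = -2*(-24)*(-5) = 48*(-5) = -240)
o(x)**2 = ((-240)**2)**2 = 57600**2 = 3317760000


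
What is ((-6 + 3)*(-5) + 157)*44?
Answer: 7568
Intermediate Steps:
((-6 + 3)*(-5) + 157)*44 = (-3*(-5) + 157)*44 = (15 + 157)*44 = 172*44 = 7568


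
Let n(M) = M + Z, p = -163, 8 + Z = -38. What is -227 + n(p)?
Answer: -436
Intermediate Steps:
Z = -46 (Z = -8 - 38 = -46)
n(M) = -46 + M (n(M) = M - 46 = -46 + M)
-227 + n(p) = -227 + (-46 - 163) = -227 - 209 = -436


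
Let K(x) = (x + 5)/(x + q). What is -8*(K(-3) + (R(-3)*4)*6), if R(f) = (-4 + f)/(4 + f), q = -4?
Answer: 9424/7 ≈ 1346.3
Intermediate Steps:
R(f) = (-4 + f)/(4 + f)
K(x) = (5 + x)/(-4 + x) (K(x) = (x + 5)/(x - 4) = (5 + x)/(-4 + x))
-8*(K(-3) + (R(-3)*4)*6) = -8*((5 - 3)/(-4 - 3) + (((-4 - 3)/(4 - 3))*4)*6) = -8*(2/(-7) + ((-7/1)*4)*6) = -8*(-1/7*2 + ((1*(-7))*4)*6) = -8*(-2/7 - 7*4*6) = -8*(-2/7 - 28*6) = -8*(-2/7 - 168) = -8*(-1178/7) = 9424/7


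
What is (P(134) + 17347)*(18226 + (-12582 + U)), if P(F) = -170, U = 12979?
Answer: 319887271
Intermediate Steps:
(P(134) + 17347)*(18226 + (-12582 + U)) = (-170 + 17347)*(18226 + (-12582 + 12979)) = 17177*(18226 + 397) = 17177*18623 = 319887271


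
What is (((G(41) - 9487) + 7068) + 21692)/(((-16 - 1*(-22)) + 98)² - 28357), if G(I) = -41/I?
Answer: -6424/5847 ≈ -1.0987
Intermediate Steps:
(((G(41) - 9487) + 7068) + 21692)/(((-16 - 1*(-22)) + 98)² - 28357) = (((-41/41 - 9487) + 7068) + 21692)/(((-16 - 1*(-22)) + 98)² - 28357) = (((-41*1/41 - 9487) + 7068) + 21692)/(((-16 + 22) + 98)² - 28357) = (((-1 - 9487) + 7068) + 21692)/((6 + 98)² - 28357) = ((-9488 + 7068) + 21692)/(104² - 28357) = (-2420 + 21692)/(10816 - 28357) = 19272/(-17541) = 19272*(-1/17541) = -6424/5847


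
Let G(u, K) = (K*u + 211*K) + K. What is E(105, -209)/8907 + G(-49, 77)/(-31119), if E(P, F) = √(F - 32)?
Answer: -1141/2829 + I*√241/8907 ≈ -0.40332 + 0.0017429*I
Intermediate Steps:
E(P, F) = √(-32 + F)
G(u, K) = 212*K + K*u (G(u, K) = (211*K + K*u) + K = 212*K + K*u)
E(105, -209)/8907 + G(-49, 77)/(-31119) = √(-32 - 209)/8907 + (77*(212 - 49))/(-31119) = √(-241)*(1/8907) + (77*163)*(-1/31119) = (I*√241)*(1/8907) + 12551*(-1/31119) = I*√241/8907 - 1141/2829 = -1141/2829 + I*√241/8907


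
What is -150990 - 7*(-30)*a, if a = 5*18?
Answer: -132090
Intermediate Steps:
a = 90
-150990 - 7*(-30)*a = -150990 - 7*(-30)*90 = -150990 - (-210)*90 = -150990 - 1*(-18900) = -150990 + 18900 = -132090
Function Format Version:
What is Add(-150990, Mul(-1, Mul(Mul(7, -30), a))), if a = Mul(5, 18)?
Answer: -132090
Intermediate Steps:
a = 90
Add(-150990, Mul(-1, Mul(Mul(7, -30), a))) = Add(-150990, Mul(-1, Mul(Mul(7, -30), 90))) = Add(-150990, Mul(-1, Mul(-210, 90))) = Add(-150990, Mul(-1, -18900)) = Add(-150990, 18900) = -132090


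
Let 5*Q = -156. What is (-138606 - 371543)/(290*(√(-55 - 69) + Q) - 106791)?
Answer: 59095150011/13429102321 + 295886420*I*√31/13429102321 ≈ 4.4005 + 0.12268*I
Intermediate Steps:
Q = -156/5 (Q = (⅕)*(-156) = -156/5 ≈ -31.200)
(-138606 - 371543)/(290*(√(-55 - 69) + Q) - 106791) = (-138606 - 371543)/(290*(√(-55 - 69) - 156/5) - 106791) = -510149/(290*(√(-124) - 156/5) - 106791) = -510149/(290*(2*I*√31 - 156/5) - 106791) = -510149/(290*(-156/5 + 2*I*√31) - 106791) = -510149/((-9048 + 580*I*√31) - 106791) = -510149/(-115839 + 580*I*√31)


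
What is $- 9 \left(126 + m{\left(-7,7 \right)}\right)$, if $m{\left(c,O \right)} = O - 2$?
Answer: $-1179$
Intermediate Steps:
$m{\left(c,O \right)} = -2 + O$
$- 9 \left(126 + m{\left(-7,7 \right)}\right) = - 9 \left(126 + \left(-2 + 7\right)\right) = - 9 \left(126 + 5\right) = \left(-9\right) 131 = -1179$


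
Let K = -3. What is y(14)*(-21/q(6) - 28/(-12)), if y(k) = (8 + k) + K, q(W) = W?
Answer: -133/6 ≈ -22.167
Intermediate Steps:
y(k) = 5 + k (y(k) = (8 + k) - 3 = 5 + k)
y(14)*(-21/q(6) - 28/(-12)) = (5 + 14)*(-21/6 - 28/(-12)) = 19*(-21*⅙ - 28*(-1/12)) = 19*(-7/2 + 7/3) = 19*(-7/6) = -133/6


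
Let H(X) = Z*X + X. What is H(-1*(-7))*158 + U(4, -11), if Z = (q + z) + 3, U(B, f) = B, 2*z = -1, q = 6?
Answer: 10511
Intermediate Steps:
z = -½ (z = (½)*(-1) = -½ ≈ -0.50000)
Z = 17/2 (Z = (6 - ½) + 3 = 11/2 + 3 = 17/2 ≈ 8.5000)
H(X) = 19*X/2 (H(X) = 17*X/2 + X = 19*X/2)
H(-1*(-7))*158 + U(4, -11) = (19*(-1*(-7))/2)*158 + 4 = ((19/2)*7)*158 + 4 = (133/2)*158 + 4 = 10507 + 4 = 10511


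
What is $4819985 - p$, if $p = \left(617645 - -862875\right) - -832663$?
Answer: $2506802$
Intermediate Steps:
$p = 2313183$ ($p = \left(617645 + 862875\right) + 832663 = 1480520 + 832663 = 2313183$)
$4819985 - p = 4819985 - 2313183 = 2506802$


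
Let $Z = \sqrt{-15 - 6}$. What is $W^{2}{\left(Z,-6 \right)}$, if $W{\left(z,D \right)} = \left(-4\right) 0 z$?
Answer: $0$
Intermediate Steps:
$Z = i \sqrt{21}$ ($Z = \sqrt{-21} = i \sqrt{21} \approx 4.5826 i$)
$W{\left(z,D \right)} = 0$ ($W{\left(z,D \right)} = 0 z = 0$)
$W^{2}{\left(Z,-6 \right)} = 0^{2} = 0$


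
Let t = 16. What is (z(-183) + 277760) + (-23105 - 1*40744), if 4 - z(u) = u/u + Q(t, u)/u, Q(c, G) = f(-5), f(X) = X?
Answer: 39146257/183 ≈ 2.1391e+5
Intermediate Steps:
Q(c, G) = -5
z(u) = 3 + 5/u (z(u) = 4 - (u/u - 5/u) = 4 - (1 - 5/u) = 4 + (-1 + 5/u) = 3 + 5/u)
(z(-183) + 277760) + (-23105 - 1*40744) = ((3 + 5/(-183)) + 277760) + (-23105 - 1*40744) = ((3 + 5*(-1/183)) + 277760) + (-23105 - 40744) = ((3 - 5/183) + 277760) - 63849 = (544/183 + 277760) - 63849 = 50830624/183 - 63849 = 39146257/183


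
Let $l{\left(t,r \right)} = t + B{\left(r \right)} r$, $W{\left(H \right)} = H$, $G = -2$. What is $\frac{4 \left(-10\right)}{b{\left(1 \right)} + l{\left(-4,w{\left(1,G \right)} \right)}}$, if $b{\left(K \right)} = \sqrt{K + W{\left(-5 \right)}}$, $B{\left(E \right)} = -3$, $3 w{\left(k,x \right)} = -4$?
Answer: $20 i \approx 20.0 i$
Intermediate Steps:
$w{\left(k,x \right)} = - \frac{4}{3}$ ($w{\left(k,x \right)} = \frac{1}{3} \left(-4\right) = - \frac{4}{3}$)
$l{\left(t,r \right)} = t - 3 r$
$b{\left(K \right)} = \sqrt{-5 + K}$ ($b{\left(K \right)} = \sqrt{K - 5} = \sqrt{-5 + K}$)
$\frac{4 \left(-10\right)}{b{\left(1 \right)} + l{\left(-4,w{\left(1,G \right)} \right)}} = \frac{4 \left(-10\right)}{\sqrt{-5 + 1} - 0} = - \frac{40}{\sqrt{-4} + \left(-4 + 4\right)} = - \frac{40}{2 i + 0} = - \frac{40}{2 i} = - 40 \left(- \frac{i}{2}\right) = 20 i$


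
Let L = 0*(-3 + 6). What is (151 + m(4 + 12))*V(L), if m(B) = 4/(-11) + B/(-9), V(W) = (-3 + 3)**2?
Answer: 0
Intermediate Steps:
L = 0 (L = 0*3 = 0)
V(W) = 0 (V(W) = 0**2 = 0)
m(B) = -4/11 - B/9 (m(B) = 4*(-1/11) + B*(-1/9) = -4/11 - B/9)
(151 + m(4 + 12))*V(L) = (151 + (-4/11 - (4 + 12)/9))*0 = (151 + (-4/11 - 1/9*16))*0 = (151 + (-4/11 - 16/9))*0 = (151 - 212/99)*0 = (14737/99)*0 = 0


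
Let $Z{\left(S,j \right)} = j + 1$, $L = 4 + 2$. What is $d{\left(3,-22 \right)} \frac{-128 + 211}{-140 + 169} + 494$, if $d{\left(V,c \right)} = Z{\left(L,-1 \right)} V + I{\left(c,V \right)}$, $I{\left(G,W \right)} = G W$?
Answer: $\frac{8848}{29} \approx 305.1$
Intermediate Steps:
$L = 6$
$Z{\left(S,j \right)} = 1 + j$
$d{\left(V,c \right)} = V c$ ($d{\left(V,c \right)} = \left(1 - 1\right) V + c V = 0 V + V c = 0 + V c = V c$)
$d{\left(3,-22 \right)} \frac{-128 + 211}{-140 + 169} + 494 = 3 \left(-22\right) \frac{-128 + 211}{-140 + 169} + 494 = - 66 \cdot \frac{83}{29} + 494 = - 66 \cdot 83 \cdot \frac{1}{29} + 494 = \left(-66\right) \frac{83}{29} + 494 = - \frac{5478}{29} + 494 = \frac{8848}{29}$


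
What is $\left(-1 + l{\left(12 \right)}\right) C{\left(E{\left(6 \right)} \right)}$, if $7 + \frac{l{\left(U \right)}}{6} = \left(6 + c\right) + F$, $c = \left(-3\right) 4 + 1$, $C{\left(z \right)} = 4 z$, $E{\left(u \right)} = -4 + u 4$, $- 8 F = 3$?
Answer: $-6020$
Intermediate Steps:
$F = - \frac{3}{8}$ ($F = \left(- \frac{1}{8}\right) 3 = - \frac{3}{8} \approx -0.375$)
$E{\left(u \right)} = -4 + 4 u$
$c = -11$ ($c = -12 + 1 = -11$)
$l{\left(U \right)} = - \frac{297}{4}$ ($l{\left(U \right)} = -42 + 6 \left(\left(6 - 11\right) - \frac{3}{8}\right) = -42 + 6 \left(-5 - \frac{3}{8}\right) = -42 + 6 \left(- \frac{43}{8}\right) = -42 - \frac{129}{4} = - \frac{297}{4}$)
$\left(-1 + l{\left(12 \right)}\right) C{\left(E{\left(6 \right)} \right)} = \left(-1 - \frac{297}{4}\right) 4 \left(-4 + 4 \cdot 6\right) = - \frac{301 \cdot 4 \left(-4 + 24\right)}{4} = - \frac{301 \cdot 4 \cdot 20}{4} = \left(- \frac{301}{4}\right) 80 = -6020$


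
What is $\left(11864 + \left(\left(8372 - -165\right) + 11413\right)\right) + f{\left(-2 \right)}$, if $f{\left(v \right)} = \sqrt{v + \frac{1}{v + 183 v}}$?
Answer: $31814 + \frac{i \sqrt{16951}}{92} \approx 31814.0 + 1.4152 i$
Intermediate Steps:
$f{\left(v \right)} = \sqrt{v + \frac{1}{184 v}}$
$\left(11864 + \left(\left(8372 - -165\right) + 11413\right)\right) + f{\left(-2 \right)} = \left(11864 + \left(\left(8372 - -165\right) + 11413\right)\right) + \frac{\sqrt{\frac{46}{-2} + 8464 \left(-2\right)}}{92} = \left(11864 + \left(\left(8372 + 165\right) + 11413\right)\right) + \frac{\sqrt{46 \left(- \frac{1}{2}\right) - 16928}}{92} = \left(11864 + \left(8537 + 11413\right)\right) + \frac{\sqrt{-23 - 16928}}{92} = \left(11864 + 19950\right) + \frac{\sqrt{-16951}}{92} = 31814 + \frac{i \sqrt{16951}}{92}$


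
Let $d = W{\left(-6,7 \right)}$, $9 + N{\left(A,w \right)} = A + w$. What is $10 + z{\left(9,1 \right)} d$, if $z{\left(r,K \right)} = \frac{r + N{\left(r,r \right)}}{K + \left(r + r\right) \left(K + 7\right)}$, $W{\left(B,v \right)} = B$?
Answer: $\frac{1342}{145} \approx 9.2552$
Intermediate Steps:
$N{\left(A,w \right)} = -9 + A + w$ ($N{\left(A,w \right)} = -9 + \left(A + w\right) = -9 + A + w$)
$z{\left(r,K \right)} = \frac{-9 + 3 r}{K + 2 r \left(7 + K\right)}$ ($z{\left(r,K \right)} = \frac{r + \left(-9 + r + r\right)}{K + \left(r + r\right) \left(K + 7\right)} = \frac{r + \left(-9 + 2 r\right)}{K + 2 r \left(7 + K\right)} = \frac{-9 + 3 r}{K + 2 r \left(7 + K\right)}$)
$d = -6$
$10 + z{\left(9,1 \right)} d = 10 + \frac{3 \left(-3 + 9\right)}{1 + 14 \cdot 9 + 2 \cdot 1 \cdot 9} \left(-6\right) = 10 + 3 \frac{1}{1 + 126 + 18} \cdot 6 \left(-6\right) = 10 + 3 \cdot \frac{1}{145} \cdot 6 \left(-6\right) = 10 + \frac{18}{145} \left(-6\right) = 10 - \frac{108}{145} = \frac{1342}{145}$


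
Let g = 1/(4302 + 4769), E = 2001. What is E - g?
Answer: 18151070/9071 ≈ 2001.0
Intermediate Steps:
g = 1/9071 ≈ 0.00011024
E - g = 2001 - 1*1/9071 = 2001 - 1/9071 = 18151070/9071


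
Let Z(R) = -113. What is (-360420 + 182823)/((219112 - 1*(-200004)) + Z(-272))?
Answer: -177597/419003 ≈ -0.42386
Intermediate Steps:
(-360420 + 182823)/((219112 - 1*(-200004)) + Z(-272)) = (-360420 + 182823)/((219112 - 1*(-200004)) - 113) = -177597/((219112 + 200004) - 113) = -177597/(419116 - 113) = -177597/419003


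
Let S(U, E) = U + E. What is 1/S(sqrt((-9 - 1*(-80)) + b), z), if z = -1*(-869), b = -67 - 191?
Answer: 79/68668 - I*sqrt(187)/755348 ≈ 0.0011505 - 1.8104e-5*I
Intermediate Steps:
b = -258
z = 869
S(U, E) = E + U
1/S(sqrt((-9 - 1*(-80)) + b), z) = 1/(869 + sqrt((-9 - 1*(-80)) - 258)) = 1/(869 + sqrt((-9 + 80) - 258)) = 1/(869 + sqrt(71 - 258)) = 1/(869 + sqrt(-187)) = 1/(869 + I*sqrt(187))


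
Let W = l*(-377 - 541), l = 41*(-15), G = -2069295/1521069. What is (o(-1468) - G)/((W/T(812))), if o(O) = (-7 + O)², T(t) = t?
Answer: 89571119456168/28624997511 ≈ 3129.1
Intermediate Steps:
G = -689765/507023 (G = -2069295*1/1521069 = -689765/507023 ≈ -1.3604)
l = -615
W = 564570 (W = -615*(-377 - 541) = -615*(-918) = 564570)
(o(-1468) - G)/((W/T(812))) = ((-7 - 1468)² - 1*(-689765/507023))/((564570/812)) = ((-1475)² + 689765/507023)/((564570*(1/812))) = (2175625 + 689765/507023)/(282285/406) = (1103092604140/507023)*(406/282285) = 89571119456168/28624997511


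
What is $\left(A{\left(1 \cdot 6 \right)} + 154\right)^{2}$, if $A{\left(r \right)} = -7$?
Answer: $21609$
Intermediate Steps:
$\left(A{\left(1 \cdot 6 \right)} + 154\right)^{2} = \left(-7 + 154\right)^{2} = 147^{2} = 21609$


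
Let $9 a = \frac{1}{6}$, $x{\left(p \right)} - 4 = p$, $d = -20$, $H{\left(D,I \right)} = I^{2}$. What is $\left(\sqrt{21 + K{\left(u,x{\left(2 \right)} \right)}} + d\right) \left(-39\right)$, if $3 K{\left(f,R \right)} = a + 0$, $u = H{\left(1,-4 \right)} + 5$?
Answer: $780 - \frac{13 \sqrt{6806}}{6} \approx 601.25$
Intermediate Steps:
$x{\left(p \right)} = 4 + p$
$a = \frac{1}{54}$ ($a = \frac{1}{9 \cdot 6} = \frac{1}{9} \cdot \frac{1}{6} = \frac{1}{54} \approx 0.018519$)
$u = 21$ ($u = \left(-4\right)^{2} + 5 = 16 + 5 = 21$)
$K{\left(f,R \right)} = \frac{1}{162}$ ($K{\left(f,R \right)} = \frac{\frac{1}{54} + 0}{3} = \frac{1}{3} \cdot \frac{1}{54} = \frac{1}{162}$)
$\left(\sqrt{21 + K{\left(u,x{\left(2 \right)} \right)}} + d\right) \left(-39\right) = \left(\sqrt{21 + \frac{1}{162}} - 20\right) \left(-39\right) = \left(\sqrt{\frac{3403}{162}} - 20\right) \left(-39\right) = \left(\frac{\sqrt{6806}}{18} - 20\right) \left(-39\right) = \left(-20 + \frac{\sqrt{6806}}{18}\right) \left(-39\right) = 780 - \frac{13 \sqrt{6806}}{6}$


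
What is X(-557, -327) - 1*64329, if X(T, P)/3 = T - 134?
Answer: -66402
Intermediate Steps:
X(T, P) = -402 + 3*T (X(T, P) = 3*(T - 134) = 3*(-134 + T) = -402 + 3*T)
X(-557, -327) - 1*64329 = (-402 + 3*(-557)) - 1*64329 = (-402 - 1671) - 64329 = -2073 - 64329 = -66402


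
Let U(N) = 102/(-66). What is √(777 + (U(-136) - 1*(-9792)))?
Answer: 19*√3542/11 ≈ 102.80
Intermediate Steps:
U(N) = -17/11 (U(N) = 102*(-1/66) = -17/11)
√(777 + (U(-136) - 1*(-9792))) = √(777 + (-17/11 - 1*(-9792))) = √(777 + (-17/11 + 9792)) = √(777 + 107695/11) = √(116242/11) = 19*√3542/11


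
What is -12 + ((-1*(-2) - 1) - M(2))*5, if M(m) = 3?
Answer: -22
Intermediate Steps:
-12 + ((-1*(-2) - 1) - M(2))*5 = -12 + ((-1*(-2) - 1) - 1*3)*5 = -12 + ((2 - 1) - 3)*5 = -12 + (1 - 3)*5 = -12 - 2*5 = -12 - 10 = -22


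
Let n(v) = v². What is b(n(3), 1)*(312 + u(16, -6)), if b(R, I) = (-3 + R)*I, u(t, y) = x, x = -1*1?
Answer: 1866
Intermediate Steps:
x = -1
u(t, y) = -1
b(R, I) = I*(-3 + R)
b(n(3), 1)*(312 + u(16, -6)) = (1*(-3 + 3²))*(312 - 1) = (1*(-3 + 9))*311 = (1*6)*311 = 6*311 = 1866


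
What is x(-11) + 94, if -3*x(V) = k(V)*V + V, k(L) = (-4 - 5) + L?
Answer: 73/3 ≈ 24.333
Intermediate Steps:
k(L) = -9 + L
x(V) = -V/3 - V*(-9 + V)/3 (x(V) = -((-9 + V)*V + V)/3 = -(V*(-9 + V) + V)/3 = -(V + V*(-9 + V))/3 = -V/3 - V*(-9 + V)/3)
x(-11) + 94 = (⅓)*(-11)*(8 - 1*(-11)) + 94 = (⅓)*(-11)*(8 + 11) + 94 = (⅓)*(-11)*19 + 94 = -209/3 + 94 = 73/3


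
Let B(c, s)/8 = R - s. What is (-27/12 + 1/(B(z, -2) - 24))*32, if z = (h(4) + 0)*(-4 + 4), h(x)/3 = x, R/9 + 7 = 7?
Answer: -76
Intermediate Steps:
R = 0 (R = -63 + 9*7 = -63 + 63 = 0)
h(x) = 3*x
z = 0 (z = (3*4 + 0)*(-4 + 4) = (12 + 0)*0 = 12*0 = 0)
B(c, s) = -8*s (B(c, s) = 8*(0 - s) = 8*(-s) = -8*s)
(-27/12 + 1/(B(z, -2) - 24))*32 = (-27/12 + 1/(-8*(-2) - 24))*32 = (-27*1/12 + 1/(16 - 24))*32 = (-9/4 + 1/(-8))*32 = (-9/4 - ⅛)*32 = -19/8*32 = -76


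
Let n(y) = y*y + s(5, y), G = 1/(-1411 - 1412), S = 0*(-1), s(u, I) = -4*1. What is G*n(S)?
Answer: 4/2823 ≈ 0.0014169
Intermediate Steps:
s(u, I) = -4
S = 0
G = -1/2823 (G = 1/(-2823) = -1/2823 ≈ -0.00035423)
n(y) = -4 + y² (n(y) = y*y - 4 = y² - 4 = -4 + y²)
G*n(S) = -(-4 + 0²)/2823 = -(-4 + 0)/2823 = -1/2823*(-4) = 4/2823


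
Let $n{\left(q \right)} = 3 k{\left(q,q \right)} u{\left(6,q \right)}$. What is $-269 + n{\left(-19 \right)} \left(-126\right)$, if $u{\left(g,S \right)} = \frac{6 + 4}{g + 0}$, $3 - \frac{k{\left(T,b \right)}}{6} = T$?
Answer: $-83429$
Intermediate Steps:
$k{\left(T,b \right)} = 18 - 6 T$
$u{\left(g,S \right)} = \frac{10}{g}$
$n{\left(q \right)} = 90 - 30 q$ ($n{\left(q \right)} = 3 \left(18 - 6 q\right) \frac{10}{6} = \left(54 - 18 q\right) 10 \cdot \frac{1}{6} = \left(54 - 18 q\right) \frac{5}{3} = 90 - 30 q$)
$-269 + n{\left(-19 \right)} \left(-126\right) = -269 + \left(90 - -570\right) \left(-126\right) = -269 + \left(90 + 570\right) \left(-126\right) = -269 + 660 \left(-126\right) = -269 - 83160 = -83429$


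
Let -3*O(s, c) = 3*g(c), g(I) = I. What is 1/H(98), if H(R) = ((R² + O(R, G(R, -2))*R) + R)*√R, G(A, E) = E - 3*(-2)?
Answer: √2/130340 ≈ 1.0850e-5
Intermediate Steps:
G(A, E) = 6 + E (G(A, E) = E + 6 = 6 + E)
O(s, c) = -c
H(R) = √R*(R² - 3*R) (H(R) = ((R² + (-(6 - 2))*R) + R)*√R = ((R² + (-1*4)*R) + R)*√R = ((R² - 4*R) + R)*√R = (R² - 3*R)*√R = √R*(R² - 3*R))
1/H(98) = 1/(98^(3/2)*(-3 + 98)) = 1/((686*√2)*95) = 1/(65170*√2) = √2/130340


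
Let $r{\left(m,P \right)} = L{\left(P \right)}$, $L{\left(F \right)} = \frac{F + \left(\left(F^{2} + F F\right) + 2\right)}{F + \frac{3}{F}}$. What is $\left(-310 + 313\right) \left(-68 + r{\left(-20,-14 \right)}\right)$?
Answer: $- \frac{56556}{199} \approx -284.2$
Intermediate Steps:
$L{\left(F \right)} = \frac{2 + F + 2 F^{2}}{F + \frac{3}{F}}$ ($L{\left(F \right)} = \frac{F + \left(\left(F^{2} + F^{2}\right) + 2\right)}{F + \frac{3}{F}} = \frac{F + \left(2 F^{2} + 2\right)}{F + \frac{3}{F}} = \frac{F + \left(2 + 2 F^{2}\right)}{F + \frac{3}{F}} = \frac{2 + F + 2 F^{2}}{F + \frac{3}{F}}$)
$r{\left(m,P \right)} = \frac{P \left(2 + P + 2 P^{2}\right)}{3 + P^{2}}$
$\left(-310 + 313\right) \left(-68 + r{\left(-20,-14 \right)}\right) = \left(-310 + 313\right) \left(-68 - \frac{14 \left(2 - 14 + 2 \left(-14\right)^{2}\right)}{3 + \left(-14\right)^{2}}\right) = 3 \left(-68 - \frac{14 \left(2 - 14 + 2 \cdot 196\right)}{3 + 196}\right) = 3 \left(-68 - \frac{14 \left(2 - 14 + 392\right)}{199}\right) = 3 \left(-68 - \frac{14}{199} \cdot 380\right) = 3 \left(-68 - \frac{5320}{199}\right) = 3 \left(- \frac{18852}{199}\right) = - \frac{56556}{199}$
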